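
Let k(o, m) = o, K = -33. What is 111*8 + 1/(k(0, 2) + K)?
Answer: 29303/33 ≈ 887.97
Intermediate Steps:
111*8 + 1/(k(0, 2) + K) = 111*8 + 1/(0 - 33) = 888 + 1/(-33) = 888 - 1/33 = 29303/33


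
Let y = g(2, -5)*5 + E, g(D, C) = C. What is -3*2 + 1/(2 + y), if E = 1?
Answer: -133/22 ≈ -6.0455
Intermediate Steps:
y = -24 (y = -5*5 + 1 = -25 + 1 = -24)
-3*2 + 1/(2 + y) = -3*2 + 1/(2 - 24) = -6 + 1/(-22) = -6 - 1/22 = -133/22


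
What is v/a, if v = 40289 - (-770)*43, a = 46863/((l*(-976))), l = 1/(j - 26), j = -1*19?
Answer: 71637424/2108835 ≈ 33.970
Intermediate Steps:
j = -19
l = -1/45 (l = 1/(-19 - 26) = 1/(-45) = -1/45 ≈ -0.022222)
a = 2108835/976 (a = 46863/((-1/45*(-976))) = 46863/(976/45) = 46863*(45/976) = 2108835/976 ≈ 2160.7)
v = 73399 (v = 40289 - 1*(-33110) = 40289 + 33110 = 73399)
v/a = 73399/(2108835/976) = 73399*(976/2108835) = 71637424/2108835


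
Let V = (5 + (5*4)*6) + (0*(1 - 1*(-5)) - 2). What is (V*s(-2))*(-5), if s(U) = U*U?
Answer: -2460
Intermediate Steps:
s(U) = U²
V = 123 (V = (5 + 20*6) + (0*(1 + 5) - 2) = (5 + 120) + (0*6 - 2) = 125 + (0 - 2) = 125 - 2 = 123)
(V*s(-2))*(-5) = (123*(-2)²)*(-5) = (123*4)*(-5) = 492*(-5) = -2460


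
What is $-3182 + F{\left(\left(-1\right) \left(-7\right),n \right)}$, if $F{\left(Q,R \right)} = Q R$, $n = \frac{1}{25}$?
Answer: $- \frac{79543}{25} \approx -3181.7$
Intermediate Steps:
$n = \frac{1}{25} \approx 0.04$
$-3182 + F{\left(\left(-1\right) \left(-7\right),n \right)} = -3182 + \left(-1\right) \left(-7\right) \frac{1}{25} = -3182 + 7 \cdot \frac{1}{25} = -3182 + \frac{7}{25} = - \frac{79543}{25}$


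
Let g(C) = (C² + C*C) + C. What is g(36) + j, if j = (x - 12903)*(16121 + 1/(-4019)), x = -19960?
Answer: -2129193001242/4019 ≈ -5.2978e+8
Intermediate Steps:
g(C) = C + 2*C² (g(C) = (C² + C²) + C = 2*C² + C = C + 2*C²)
j = -2129203563174/4019 (j = (-19960 - 12903)*(16121 + 1/(-4019)) = -32863*(16121 - 1/4019) = -32863*64790298/4019 = -2129203563174/4019 ≈ -5.2978e+8)
g(36) + j = 36*(1 + 2*36) - 2129203563174/4019 = 36*(1 + 72) - 2129203563174/4019 = 36*73 - 2129203563174/4019 = 2628 - 2129203563174/4019 = -2129193001242/4019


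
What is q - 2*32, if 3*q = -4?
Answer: -196/3 ≈ -65.333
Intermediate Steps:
q = -4/3 (q = (⅓)*(-4) = -4/3 ≈ -1.3333)
q - 2*32 = -4/3 - 2*32 = -4/3 - 64 = -196/3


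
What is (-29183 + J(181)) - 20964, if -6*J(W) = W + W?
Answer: -150622/3 ≈ -50207.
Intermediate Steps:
J(W) = -W/3 (J(W) = -(W + W)/6 = -W/3)
(-29183 + J(181)) - 20964 = (-29183 - ⅓*181) - 20964 = (-29183 - 181/3) - 20964 = -87730/3 - 20964 = -150622/3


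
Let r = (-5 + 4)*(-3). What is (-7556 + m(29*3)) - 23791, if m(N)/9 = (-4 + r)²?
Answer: -31338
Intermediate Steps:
r = 3 (r = -1*(-3) = 3)
m(N) = 9 (m(N) = 9*(-4 + 3)² = 9*(-1)² = 9*1 = 9)
(-7556 + m(29*3)) - 23791 = (-7556 + 9) - 23791 = -7547 - 23791 = -31338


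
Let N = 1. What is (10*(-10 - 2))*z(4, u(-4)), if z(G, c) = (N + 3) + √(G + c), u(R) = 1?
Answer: -480 - 120*√5 ≈ -748.33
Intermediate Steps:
z(G, c) = 4 + √(G + c) (z(G, c) = (1 + 3) + √(G + c) = 4 + √(G + c))
(10*(-10 - 2))*z(4, u(-4)) = (10*(-10 - 2))*(4 + √(4 + 1)) = (10*(-12))*(4 + √5) = -120*(4 + √5) = -480 - 120*√5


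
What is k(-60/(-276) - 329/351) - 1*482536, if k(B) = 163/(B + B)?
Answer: -5610314363/11624 ≈ -4.8265e+5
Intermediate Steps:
k(B) = 163/(2*B) (k(B) = 163/((2*B)) = 163*(1/(2*B)) = 163/(2*B))
k(-60/(-276) - 329/351) - 1*482536 = 163/(2*(-60/(-276) - 329/351)) - 1*482536 = 163/(2*(-60*(-1/276) - 329*1/351)) - 482536 = 163/(2*(5/23 - 329/351)) - 482536 = 163/(2*(-5812/8073)) - 482536 = (163/2)*(-8073/5812) - 482536 = -1315899/11624 - 482536 = -5610314363/11624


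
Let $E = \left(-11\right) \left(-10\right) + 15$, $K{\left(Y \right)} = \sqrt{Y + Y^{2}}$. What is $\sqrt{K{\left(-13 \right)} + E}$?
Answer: $\sqrt{125 + 2 \sqrt{39}} \approx 11.726$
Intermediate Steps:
$E = 125$ ($E = 110 + 15 = 125$)
$\sqrt{K{\left(-13 \right)} + E} = \sqrt{\sqrt{- 13 \left(1 - 13\right)} + 125} = \sqrt{\sqrt{\left(-13\right) \left(-12\right)} + 125} = \sqrt{\sqrt{156} + 125} = \sqrt{2 \sqrt{39} + 125} = \sqrt{125 + 2 \sqrt{39}}$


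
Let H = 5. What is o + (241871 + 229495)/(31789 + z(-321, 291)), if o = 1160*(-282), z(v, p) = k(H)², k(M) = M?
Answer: -5203262157/15907 ≈ -3.2711e+5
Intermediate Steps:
z(v, p) = 25 (z(v, p) = 5² = 25)
o = -327120
o + (241871 + 229495)/(31789 + z(-321, 291)) = -327120 + (241871 + 229495)/(31789 + 25) = -327120 + 471366/31814 = -327120 + 471366*(1/31814) = -327120 + 235683/15907 = -5203262157/15907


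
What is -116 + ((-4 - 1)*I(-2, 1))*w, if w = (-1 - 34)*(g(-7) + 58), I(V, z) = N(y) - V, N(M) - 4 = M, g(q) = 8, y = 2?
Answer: 92284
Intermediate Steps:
N(M) = 4 + M
I(V, z) = 6 - V (I(V, z) = (4 + 2) - V = 6 - V)
w = -2310 (w = (-1 - 34)*(8 + 58) = -35*66 = -2310)
-116 + ((-4 - 1)*I(-2, 1))*w = -116 + ((-4 - 1)*(6 - 1*(-2)))*(-2310) = -116 - 5*(6 + 2)*(-2310) = -116 - 5*8*(-2310) = -116 - 40*(-2310) = -116 + 92400 = 92284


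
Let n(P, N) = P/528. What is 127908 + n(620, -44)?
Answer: 16884011/132 ≈ 1.2791e+5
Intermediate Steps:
n(P, N) = P/528 (n(P, N) = P*(1/528) = P/528)
127908 + n(620, -44) = 127908 + (1/528)*620 = 127908 + 155/132 = 16884011/132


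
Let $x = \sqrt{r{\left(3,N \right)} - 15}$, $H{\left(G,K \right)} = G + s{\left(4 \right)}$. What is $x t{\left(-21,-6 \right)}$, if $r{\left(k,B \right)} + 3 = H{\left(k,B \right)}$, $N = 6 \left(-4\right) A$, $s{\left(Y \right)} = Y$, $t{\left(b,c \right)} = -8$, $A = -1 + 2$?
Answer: $- 8 i \sqrt{11} \approx - 26.533 i$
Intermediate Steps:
$A = 1$
$H{\left(G,K \right)} = 4 + G$ ($H{\left(G,K \right)} = G + 4 = 4 + G$)
$N = -24$ ($N = 6 \left(-4\right) 1 = \left(-24\right) 1 = -24$)
$r{\left(k,B \right)} = 1 + k$ ($r{\left(k,B \right)} = -3 + \left(4 + k\right) = 1 + k$)
$x = i \sqrt{11}$ ($x = \sqrt{\left(1 + 3\right) - 15} = \sqrt{4 - 15} = \sqrt{-11} = i \sqrt{11} \approx 3.3166 i$)
$x t{\left(-21,-6 \right)} = i \sqrt{11} \left(-8\right) = - 8 i \sqrt{11}$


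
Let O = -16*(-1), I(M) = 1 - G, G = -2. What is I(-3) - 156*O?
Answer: -2493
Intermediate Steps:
I(M) = 3 (I(M) = 1 - 1*(-2) = 1 + 2 = 3)
O = 16
I(-3) - 156*O = 3 - 156*16 = 3 - 2496 = -2493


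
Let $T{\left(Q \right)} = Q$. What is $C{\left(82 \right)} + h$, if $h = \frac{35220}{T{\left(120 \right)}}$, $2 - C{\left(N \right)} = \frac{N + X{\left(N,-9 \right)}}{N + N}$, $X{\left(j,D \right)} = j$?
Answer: $\frac{589}{2} \approx 294.5$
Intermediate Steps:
$C{\left(N \right)} = 1$ ($C{\left(N \right)} = 2 - \frac{N + N}{N + N} = 2 - \frac{2 N}{2 N} = 2 - 2 N \frac{1}{2 N} = 2 - 1 = 1$)
$h = \frac{587}{2}$ ($h = \frac{35220}{120} = 35220 \cdot \frac{1}{120} = \frac{587}{2} \approx 293.5$)
$C{\left(82 \right)} + h = 1 + \frac{587}{2} = \frac{589}{2}$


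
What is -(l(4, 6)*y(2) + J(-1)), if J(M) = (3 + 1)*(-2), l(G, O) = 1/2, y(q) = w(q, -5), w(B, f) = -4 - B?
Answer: 11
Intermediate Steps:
y(q) = -4 - q
l(G, O) = ½
J(M) = -8 (J(M) = 4*(-2) = -8)
-(l(4, 6)*y(2) + J(-1)) = -((-4 - 1*2)/2 - 8) = -((-4 - 2)/2 - 8) = -((½)*(-6) - 8) = -(-3 - 8) = -1*(-11) = 11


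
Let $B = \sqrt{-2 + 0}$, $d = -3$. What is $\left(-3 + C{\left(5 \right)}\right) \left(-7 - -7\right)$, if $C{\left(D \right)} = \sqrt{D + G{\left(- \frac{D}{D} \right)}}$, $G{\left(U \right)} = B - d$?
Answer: $0$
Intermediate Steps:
$B = i \sqrt{2}$ ($B = \sqrt{-2} = i \sqrt{2} \approx 1.4142 i$)
$G{\left(U \right)} = 3 + i \sqrt{2}$ ($G{\left(U \right)} = i \sqrt{2} - -3 = i \sqrt{2} + 3 = 3 + i \sqrt{2}$)
$C{\left(D \right)} = \sqrt{3 + D + i \sqrt{2}}$ ($C{\left(D \right)} = \sqrt{D + \left(3 + i \sqrt{2}\right)} = \sqrt{3 + D + i \sqrt{2}}$)
$\left(-3 + C{\left(5 \right)}\right) \left(-7 - -7\right) = \left(-3 + \sqrt{3 + 5 + i \sqrt{2}}\right) \left(-7 - -7\right) = \left(-3 + \sqrt{8 + i \sqrt{2}}\right) \left(-7 + 7\right) = \left(-3 + \sqrt{8 + i \sqrt{2}}\right) 0 = 0$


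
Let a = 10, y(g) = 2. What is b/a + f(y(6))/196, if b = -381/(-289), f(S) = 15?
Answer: 59013/283220 ≈ 0.20836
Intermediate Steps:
b = 381/289 (b = -381*(-1/289) = 381/289 ≈ 1.3183)
b/a + f(y(6))/196 = (381/289)/10 + 15/196 = (381/289)*(⅒) + 15*(1/196) = 381/2890 + 15/196 = 59013/283220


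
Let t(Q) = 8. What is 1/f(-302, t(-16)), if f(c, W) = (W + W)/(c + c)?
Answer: -151/4 ≈ -37.750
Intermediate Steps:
f(c, W) = W/c (f(c, W) = (2*W)/((2*c)) = (2*W)*(1/(2*c)) = W/c)
1/f(-302, t(-16)) = 1/(8/(-302)) = 1/(8*(-1/302)) = 1/(-4/151) = -151/4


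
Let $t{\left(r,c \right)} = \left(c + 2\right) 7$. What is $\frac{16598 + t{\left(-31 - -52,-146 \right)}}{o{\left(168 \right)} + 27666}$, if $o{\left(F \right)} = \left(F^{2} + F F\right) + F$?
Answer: $\frac{7795}{42141} \approx 0.18497$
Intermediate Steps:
$o{\left(F \right)} = F + 2 F^{2}$ ($o{\left(F \right)} = \left(F^{2} + F^{2}\right) + F = 2 F^{2} + F = F + 2 F^{2}$)
$t{\left(r,c \right)} = 14 + 7 c$ ($t{\left(r,c \right)} = \left(2 + c\right) 7 = 14 + 7 c$)
$\frac{16598 + t{\left(-31 - -52,-146 \right)}}{o{\left(168 \right)} + 27666} = \frac{16598 + \left(14 + 7 \left(-146\right)\right)}{168 \left(1 + 2 \cdot 168\right) + 27666} = \frac{16598 + \left(14 - 1022\right)}{168 \left(1 + 336\right) + 27666} = \frac{16598 - 1008}{168 \cdot 337 + 27666} = \frac{15590}{56616 + 27666} = \frac{15590}{84282} = 15590 \cdot \frac{1}{84282} = \frac{7795}{42141}$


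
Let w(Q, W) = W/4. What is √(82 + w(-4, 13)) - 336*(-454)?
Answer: 152544 + √341/2 ≈ 1.5255e+5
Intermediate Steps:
w(Q, W) = W/4 (w(Q, W) = W*(¼) = W/4)
√(82 + w(-4, 13)) - 336*(-454) = √(82 + (¼)*13) - 336*(-454) = √(82 + 13/4) + 152544 = √(341/4) + 152544 = √341/2 + 152544 = 152544 + √341/2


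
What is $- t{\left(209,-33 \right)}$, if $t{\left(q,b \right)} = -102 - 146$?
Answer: $248$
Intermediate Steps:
$t{\left(q,b \right)} = -248$ ($t{\left(q,b \right)} = -102 - 146 = -248$)
$- t{\left(209,-33 \right)} = \left(-1\right) \left(-248\right) = 248$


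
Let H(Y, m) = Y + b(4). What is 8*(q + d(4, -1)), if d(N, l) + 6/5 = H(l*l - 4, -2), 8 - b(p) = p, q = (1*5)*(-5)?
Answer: -1008/5 ≈ -201.60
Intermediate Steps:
q = -25 (q = 5*(-5) = -25)
b(p) = 8 - p
H(Y, m) = 4 + Y (H(Y, m) = Y + (8 - 1*4) = Y + (8 - 4) = Y + 4 = 4 + Y)
d(N, l) = -6/5 + l² (d(N, l) = -6/5 + (4 + (l*l - 4)) = -6/5 + (4 + (l² - 4)) = -6/5 + (4 + (-4 + l²)) = -6/5 + l²)
8*(q + d(4, -1)) = 8*(-25 + (-6/5 + (-1)²)) = 8*(-25 + (-6/5 + 1)) = 8*(-25 - ⅕) = 8*(-126/5) = -1008/5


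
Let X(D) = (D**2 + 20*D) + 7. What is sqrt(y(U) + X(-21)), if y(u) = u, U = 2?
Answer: sqrt(30) ≈ 5.4772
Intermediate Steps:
X(D) = 7 + D**2 + 20*D
sqrt(y(U) + X(-21)) = sqrt(2 + (7 + (-21)**2 + 20*(-21))) = sqrt(2 + (7 + 441 - 420)) = sqrt(2 + 28) = sqrt(30)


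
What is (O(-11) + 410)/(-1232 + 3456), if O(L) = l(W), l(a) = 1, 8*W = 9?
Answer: 411/2224 ≈ 0.18480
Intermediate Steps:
W = 9/8 (W = (⅛)*9 = 9/8 ≈ 1.1250)
O(L) = 1
(O(-11) + 410)/(-1232 + 3456) = (1 + 410)/(-1232 + 3456) = 411/2224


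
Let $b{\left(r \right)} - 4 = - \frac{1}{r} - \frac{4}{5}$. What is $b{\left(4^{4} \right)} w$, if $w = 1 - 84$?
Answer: $- \frac{339553}{1280} \approx -265.28$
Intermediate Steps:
$b{\left(r \right)} = \frac{16}{5} - \frac{1}{r}$ ($b{\left(r \right)} = 4 - \left(\frac{4}{5} + \frac{1}{r}\right) = \frac{16}{5} - \frac{1}{r}$)
$w = -83$ ($w = 1 - 84 = -83$)
$b{\left(4^{4} \right)} w = \left(\frac{16}{5} - \frac{1}{4^{4}}\right) \left(-83\right) = \left(\frac{16}{5} - \frac{1}{256}\right) \left(-83\right) = \frac{4091}{1280} \left(-83\right) = - \frac{339553}{1280}$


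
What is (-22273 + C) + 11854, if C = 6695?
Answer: -3724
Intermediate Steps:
(-22273 + C) + 11854 = (-22273 + 6695) + 11854 = -15578 + 11854 = -3724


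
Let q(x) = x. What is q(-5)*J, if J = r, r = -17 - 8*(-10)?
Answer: -315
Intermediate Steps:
r = 63 (r = -17 + 80 = 63)
J = 63
q(-5)*J = -5*63 = -315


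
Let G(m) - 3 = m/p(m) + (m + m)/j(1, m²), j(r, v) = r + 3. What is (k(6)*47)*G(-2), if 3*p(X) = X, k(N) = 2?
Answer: 470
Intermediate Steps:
p(X) = X/3
j(r, v) = 3 + r
G(m) = 6 + m/2 (G(m) = 3 + (m/((m/3)) + (m + m)/(3 + 1)) = 3 + (m*(3/m) + (2*m)/4) = 3 + (3 + (2*m)*(¼)) = 3 + (3 + m/2) = 6 + m/2)
(k(6)*47)*G(-2) = (2*47)*(6 + (½)*(-2)) = 94*(6 - 1) = 94*5 = 470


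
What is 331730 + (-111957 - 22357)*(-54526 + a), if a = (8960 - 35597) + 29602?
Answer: 6925695884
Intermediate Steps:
a = 2965 (a = -26637 + 29602 = 2965)
331730 + (-111957 - 22357)*(-54526 + a) = 331730 + (-111957 - 22357)*(-54526 + 2965) = 331730 - 134314*(-51561) = 331730 + 6925364154 = 6925695884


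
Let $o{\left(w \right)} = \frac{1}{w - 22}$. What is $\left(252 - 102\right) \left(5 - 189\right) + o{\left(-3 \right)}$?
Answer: $- \frac{690001}{25} \approx -27600.0$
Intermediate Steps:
$o{\left(w \right)} = \frac{1}{-22 + w}$
$\left(252 - 102\right) \left(5 - 189\right) + o{\left(-3 \right)} = \left(252 - 102\right) \left(5 - 189\right) + \frac{1}{-22 - 3} = 150 \left(-184\right) + \frac{1}{-25} = -27600 - \frac{1}{25} = - \frac{690001}{25}$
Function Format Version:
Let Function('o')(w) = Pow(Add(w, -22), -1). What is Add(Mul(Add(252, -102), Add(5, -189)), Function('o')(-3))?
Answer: Rational(-690001, 25) ≈ -27600.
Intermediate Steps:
Function('o')(w) = Pow(Add(-22, w), -1)
Add(Mul(Add(252, -102), Add(5, -189)), Function('o')(-3)) = Add(Mul(Add(252, -102), Add(5, -189)), Pow(Add(-22, -3), -1)) = Add(Mul(150, -184), Pow(-25, -1)) = Add(-27600, Rational(-1, 25)) = Rational(-690001, 25)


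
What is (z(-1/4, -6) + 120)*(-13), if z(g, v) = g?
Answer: -6227/4 ≈ -1556.8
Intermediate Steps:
(z(-1/4, -6) + 120)*(-13) = (-1/4 + 120)*(-13) = (-1*¼ + 120)*(-13) = (-¼ + 120)*(-13) = (479/4)*(-13) = -6227/4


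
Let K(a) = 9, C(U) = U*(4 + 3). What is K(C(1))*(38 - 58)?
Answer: -180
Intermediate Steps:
C(U) = 7*U (C(U) = U*7 = 7*U)
K(C(1))*(38 - 58) = 9*(38 - 58) = 9*(-20) = -180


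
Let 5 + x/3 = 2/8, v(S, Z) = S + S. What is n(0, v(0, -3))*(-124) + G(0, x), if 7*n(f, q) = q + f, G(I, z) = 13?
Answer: 13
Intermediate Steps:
v(S, Z) = 2*S
x = -57/4 (x = -15 + 3*(2/8) = -15 + 3*(2*(1/8)) = -15 + 3*(1/4) = -15 + 3/4 = -57/4 ≈ -14.250)
n(f, q) = f/7 + q/7 (n(f, q) = (q + f)/7 = (f + q)/7 = f/7 + q/7)
n(0, v(0, -3))*(-124) + G(0, x) = ((1/7)*0 + (2*0)/7)*(-124) + 13 = (0 + (1/7)*0)*(-124) + 13 = (0 + 0)*(-124) + 13 = 0*(-124) + 13 = 0 + 13 = 13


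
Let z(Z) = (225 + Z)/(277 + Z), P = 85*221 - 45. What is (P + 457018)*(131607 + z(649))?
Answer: 28990065384324/463 ≈ 6.2614e+10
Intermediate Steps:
P = 18740 (P = 18785 - 45 = 18740)
z(Z) = (225 + Z)/(277 + Z)
(P + 457018)*(131607 + z(649)) = (18740 + 457018)*(131607 + (225 + 649)/(277 + 649)) = 475758*(131607 + 874/926) = 475758*(131607 + (1/926)*874) = 475758*(131607 + 437/463) = 475758*(60934478/463) = 28990065384324/463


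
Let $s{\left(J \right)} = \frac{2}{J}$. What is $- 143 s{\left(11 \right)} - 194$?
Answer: $-220$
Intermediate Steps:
$- 143 s{\left(11 \right)} - 194 = - 143 \cdot \frac{2}{11} - 194 = - 143 \cdot 2 \cdot \frac{1}{11} - 194 = \left(-143\right) \frac{2}{11} - 194 = -26 - 194 = -220$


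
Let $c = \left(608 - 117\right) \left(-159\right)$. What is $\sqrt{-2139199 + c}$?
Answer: $2 i \sqrt{554317} \approx 1489.0 i$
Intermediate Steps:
$c = -78069$ ($c = 491 \left(-159\right) = -78069$)
$\sqrt{-2139199 + c} = \sqrt{-2139199 - 78069} = \sqrt{-2217268} = 2 i \sqrt{554317}$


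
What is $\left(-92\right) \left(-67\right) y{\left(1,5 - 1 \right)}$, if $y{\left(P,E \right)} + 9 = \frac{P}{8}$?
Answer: $- \frac{109411}{2} \approx -54706.0$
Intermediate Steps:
$y{\left(P,E \right)} = -9 + \frac{P}{8}$
$\left(-92\right) \left(-67\right) y{\left(1,5 - 1 \right)} = \left(-92\right) \left(-67\right) \left(-9 + \frac{1}{8} \cdot 1\right) = 6164 \left(-9 + \frac{1}{8}\right) = 6164 \left(- \frac{71}{8}\right) = - \frac{109411}{2}$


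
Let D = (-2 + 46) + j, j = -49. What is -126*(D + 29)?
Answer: -3024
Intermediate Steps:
D = -5 (D = (-2 + 46) - 49 = 44 - 49 = -5)
-126*(D + 29) = -126*(-5 + 29) = -126*24 = -3024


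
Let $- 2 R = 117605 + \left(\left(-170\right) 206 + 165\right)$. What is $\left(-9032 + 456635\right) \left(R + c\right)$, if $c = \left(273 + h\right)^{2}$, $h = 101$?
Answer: $44089343103$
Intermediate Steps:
$R = -41375$ ($R = - \frac{117605 + \left(\left(-170\right) 206 + 165\right)}{2} = - \frac{117605 + \left(-35020 + 165\right)}{2} = - \frac{117605 - 34855}{2} = \left(- \frac{1}{2}\right) 82750 = -41375$)
$c = 139876$ ($c = \left(273 + 101\right)^{2} = 374^{2} = 139876$)
$\left(-9032 + 456635\right) \left(R + c\right) = \left(-9032 + 456635\right) \left(-41375 + 139876\right) = 447603 \cdot 98501 = 44089343103$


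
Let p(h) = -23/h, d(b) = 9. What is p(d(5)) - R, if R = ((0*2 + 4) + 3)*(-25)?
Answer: 1552/9 ≈ 172.44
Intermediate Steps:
R = -175 (R = ((0 + 4) + 3)*(-25) = (4 + 3)*(-25) = 7*(-25) = -175)
p(d(5)) - R = -23/9 - 1*(-175) = -23*1/9 + 175 = -23/9 + 175 = 1552/9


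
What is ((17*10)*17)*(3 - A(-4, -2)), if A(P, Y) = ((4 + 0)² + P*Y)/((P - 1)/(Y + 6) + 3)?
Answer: -216750/7 ≈ -30964.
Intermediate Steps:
A(P, Y) = (16 + P*Y)/(3 + (-1 + P)/(6 + Y)) (A(P, Y) = (4² + P*Y)/((-1 + P)/(6 + Y) + 3) = (16 + P*Y)/((-1 + P)/(6 + Y) + 3) = (16 + P*Y)/(3 + (-1 + P)/(6 + Y)))
((17*10)*17)*(3 - A(-4, -2)) = ((17*10)*17)*(3 - (96 + 16*(-2) - 4*(-2)² + 6*(-4)*(-2))/(17 - 4 + 3*(-2))) = (170*17)*(3 - (96 - 32 - 4*4 + 48)/(17 - 4 - 6)) = 2890*(3 - (96 - 32 - 16 + 48)/7) = 2890*(3 - 96/7) = 2890*(-75/7) = -216750/7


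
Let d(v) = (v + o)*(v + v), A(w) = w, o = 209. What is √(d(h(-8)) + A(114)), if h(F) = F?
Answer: I*√3102 ≈ 55.696*I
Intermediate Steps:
d(v) = 2*v*(209 + v) (d(v) = (v + 209)*(v + v) = (209 + v)*(2*v) = 2*v*(209 + v))
√(d(h(-8)) + A(114)) = √(2*(-8)*(209 - 8) + 114) = √(2*(-8)*201 + 114) = √(-3216 + 114) = √(-3102) = I*√3102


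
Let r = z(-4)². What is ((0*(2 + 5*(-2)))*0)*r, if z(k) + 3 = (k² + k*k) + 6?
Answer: 0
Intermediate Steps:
z(k) = 3 + 2*k² (z(k) = -3 + ((k² + k*k) + 6) = -3 + ((k² + k²) + 6) = -3 + (2*k² + 6) = -3 + (6 + 2*k²) = 3 + 2*k²)
r = 1225 (r = (3 + 2*(-4)²)² = (3 + 2*16)² = (3 + 32)² = 35² = 1225)
((0*(2 + 5*(-2)))*0)*r = ((0*(2 + 5*(-2)))*0)*1225 = ((0*(2 - 10))*0)*1225 = ((0*(-8))*0)*1225 = (0*0)*1225 = 0*1225 = 0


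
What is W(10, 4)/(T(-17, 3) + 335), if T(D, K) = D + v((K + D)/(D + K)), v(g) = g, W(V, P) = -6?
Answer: -6/319 ≈ -0.018809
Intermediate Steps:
T(D, K) = 1 + D (T(D, K) = D + (K + D)/(D + K) = D + (D + K)/(D + K) = D + 1 = 1 + D)
W(10, 4)/(T(-17, 3) + 335) = -6/((1 - 17) + 335) = -6/(-16 + 335) = -6/319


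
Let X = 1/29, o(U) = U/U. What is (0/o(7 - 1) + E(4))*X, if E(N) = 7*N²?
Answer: 112/29 ≈ 3.8621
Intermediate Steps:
o(U) = 1
X = 1/29 (X = 1*(1/29) = 1/29 ≈ 0.034483)
(0/o(7 - 1) + E(4))*X = (0/1 + 7*4²)*(1/29) = (0*1 + 7*16)*(1/29) = (0 + 112)*(1/29) = 112*(1/29) = 112/29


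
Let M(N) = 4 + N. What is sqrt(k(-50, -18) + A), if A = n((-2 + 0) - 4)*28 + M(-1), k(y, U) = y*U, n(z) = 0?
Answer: sqrt(903) ≈ 30.050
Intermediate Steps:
k(y, U) = U*y
A = 3 (A = 0*28 + (4 - 1) = 0 + 3 = 3)
sqrt(k(-50, -18) + A) = sqrt(-18*(-50) + 3) = sqrt(900 + 3) = sqrt(903)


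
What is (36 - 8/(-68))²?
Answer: 376996/289 ≈ 1304.5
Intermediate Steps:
(36 - 8/(-68))² = (36 - 8*(-1/68))² = (36 + 2/17)² = (614/17)² = 376996/289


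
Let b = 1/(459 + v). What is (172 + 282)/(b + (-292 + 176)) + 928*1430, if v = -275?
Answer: 28322931184/21343 ≈ 1.3270e+6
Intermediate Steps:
b = 1/184 (b = 1/(459 - 275) = 1/184 ≈ 0.0054348)
(172 + 282)/(b + (-292 + 176)) + 928*1430 = (172 + 282)/(1/184 + (-292 + 176)) + 928*1430 = 454/(1/184 - 116) + 1327040 = 454/(-21343/184) + 1327040 = 454*(-184/21343) + 1327040 = -83536/21343 + 1327040 = 28322931184/21343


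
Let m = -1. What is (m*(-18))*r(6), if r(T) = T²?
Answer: 648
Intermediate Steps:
(m*(-18))*r(6) = -1*(-18)*6² = 18*36 = 648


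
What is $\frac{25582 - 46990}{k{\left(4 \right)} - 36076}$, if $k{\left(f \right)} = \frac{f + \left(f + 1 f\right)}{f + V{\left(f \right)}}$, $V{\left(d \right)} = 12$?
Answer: $\frac{85632}{144301} \approx 0.59343$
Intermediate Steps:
$k{\left(f \right)} = \frac{3 f}{12 + f}$ ($k{\left(f \right)} = \frac{f + \left(f + 1 f\right)}{f + 12} = \frac{f + \left(f + f\right)}{12 + f} = \frac{f + 2 f}{12 + f} = \frac{3 f}{12 + f}$)
$\frac{25582 - 46990}{k{\left(4 \right)} - 36076} = \frac{25582 - 46990}{3 \cdot 4 \frac{1}{12 + 4} - 36076} = - \frac{21408}{3 \cdot 4 \cdot \frac{1}{16} - 36076} = - \frac{21408}{\frac{3}{4} - 36076} = - \frac{21408}{- \frac{144301}{4}} = \left(-21408\right) \left(- \frac{4}{144301}\right) = \frac{85632}{144301}$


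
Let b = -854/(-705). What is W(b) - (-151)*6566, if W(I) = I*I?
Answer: 492784117966/497025 ≈ 9.9147e+5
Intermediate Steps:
b = 854/705 (b = -854*(-1/705) = 854/705 ≈ 1.2113)
W(I) = I²
W(b) - (-151)*6566 = (854/705)² - (-151)*6566 = 729316/497025 - 1*(-991466) = 729316/497025 + 991466 = 492784117966/497025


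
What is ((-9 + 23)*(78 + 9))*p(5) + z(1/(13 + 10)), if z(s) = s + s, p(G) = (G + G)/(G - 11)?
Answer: -46688/23 ≈ -2029.9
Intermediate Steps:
p(G) = 2*G/(-11 + G) (p(G) = (2*G)/(-11 + G) = 2*G/(-11 + G))
z(s) = 2*s
((-9 + 23)*(78 + 9))*p(5) + z(1/(13 + 10)) = ((-9 + 23)*(78 + 9))*(2*5/(-11 + 5)) + 2/(13 + 10) = (14*87)*(2*5/(-6)) + 2/23 = 1218*(2*5*(-1/6)) + 2*(1/23) = 1218*(-5/3) + 2/23 = -2030 + 2/23 = -46688/23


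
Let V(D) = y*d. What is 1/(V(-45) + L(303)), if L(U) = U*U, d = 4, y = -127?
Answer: 1/91301 ≈ 1.0953e-5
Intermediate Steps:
L(U) = U**2
V(D) = -508 (V(D) = -127*4 = -508)
1/(V(-45) + L(303)) = 1/(-508 + 303**2) = 1/(-508 + 91809) = 1/91301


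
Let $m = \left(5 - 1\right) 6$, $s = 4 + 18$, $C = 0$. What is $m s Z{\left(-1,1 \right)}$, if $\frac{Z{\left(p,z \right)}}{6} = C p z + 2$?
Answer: $6336$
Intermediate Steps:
$Z{\left(p,z \right)} = 12$ ($Z{\left(p,z \right)} = 6 \left(0 p z + 2\right) = 6 \left(0 z + 2\right) = 6 \left(0 + 2\right) = 6 \cdot 2 = 12$)
$s = 22$
$m = 24$ ($m = 4 \cdot 6 = 24$)
$m s Z{\left(-1,1 \right)} = 24 \cdot 22 \cdot 12 = 528 \cdot 12 = 6336$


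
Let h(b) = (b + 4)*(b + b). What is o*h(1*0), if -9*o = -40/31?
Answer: 0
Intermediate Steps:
h(b) = 2*b*(4 + b) (h(b) = (4 + b)*(2*b) = 2*b*(4 + b))
o = 40/279 (o = -(-40)/(9*31) = -⅑*(-40/31) = 40/279 ≈ 0.14337)
o*h(1*0) = 40*(2*(1*0)*(4 + 1*0))/279 = 40*(2*0*(4 + 0))/279 = 40*(2*0*4)/279 = (40/279)*0 = 0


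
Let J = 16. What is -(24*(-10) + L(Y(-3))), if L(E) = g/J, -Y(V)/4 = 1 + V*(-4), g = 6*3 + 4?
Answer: 1909/8 ≈ 238.63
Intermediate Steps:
g = 22 (g = 18 + 4 = 22)
Y(V) = -4 + 16*V (Y(V) = -4*(1 + V*(-4)) = -4*(1 - 4*V) = -4 + 16*V)
L(E) = 11/8 (L(E) = 22/16 = 22*(1/16) = 11/8)
-(24*(-10) + L(Y(-3))) = -(24*(-10) + 11/8) = -(-240 + 11/8) = -1*(-1909/8) = 1909/8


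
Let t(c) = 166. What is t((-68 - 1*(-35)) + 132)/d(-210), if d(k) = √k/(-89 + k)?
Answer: 24817*I*√210/105 ≈ 3425.1*I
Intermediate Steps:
d(k) = √k/(-89 + k)
t((-68 - 1*(-35)) + 132)/d(-210) = 166/((√(-210)/(-89 - 210))) = 166/(((I*√210)/(-299))) = 166/(((I*√210)*(-1/299))) = 166/((-I*√210/299)) = 166*(299*I*√210/210) = 24817*I*√210/105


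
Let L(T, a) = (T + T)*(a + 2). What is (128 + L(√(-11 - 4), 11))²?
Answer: 6244 + 6656*I*√15 ≈ 6244.0 + 25779.0*I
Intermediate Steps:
L(T, a) = 2*T*(2 + a) (L(T, a) = (2*T)*(2 + a) = 2*T*(2 + a))
(128 + L(√(-11 - 4), 11))² = (128 + 2*√(-11 - 4)*(2 + 11))² = (128 + 2*√(-15)*13)² = (128 + 2*(I*√15)*13)² = (128 + 26*I*√15)²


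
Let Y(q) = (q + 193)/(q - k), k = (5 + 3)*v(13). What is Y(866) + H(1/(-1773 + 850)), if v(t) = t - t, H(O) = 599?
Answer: 519793/866 ≈ 600.22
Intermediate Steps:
v(t) = 0
k = 0 (k = (5 + 3)*0 = 8*0 = 0)
Y(q) = (193 + q)/q (Y(q) = (q + 193)/(q - 1*0) = (193 + q)/(q + 0) = (193 + q)/q)
Y(866) + H(1/(-1773 + 850)) = (193 + 866)/866 + 599 = (1/866)*1059 + 599 = 1059/866 + 599 = 519793/866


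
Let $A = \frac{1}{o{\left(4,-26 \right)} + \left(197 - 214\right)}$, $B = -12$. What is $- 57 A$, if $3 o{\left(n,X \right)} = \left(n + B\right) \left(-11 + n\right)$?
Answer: $- \frac{171}{5} \approx -34.2$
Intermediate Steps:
$o{\left(n,X \right)} = \frac{\left(-12 + n\right) \left(-11 + n\right)}{3}$ ($o{\left(n,X \right)} = \frac{\left(n - 12\right) \left(-11 + n\right)}{3} = \frac{\left(-12 + n\right) \left(-11 + n\right)}{3}$)
$A = \frac{3}{5}$ ($A = \frac{1}{\left(44 - \frac{92}{3} + \frac{4^{2}}{3}\right) + \left(197 - 214\right)} = \frac{1}{\left(44 - \frac{92}{3} + \frac{1}{3} \cdot 16\right) + \left(197 - 214\right)} = \frac{1}{\left(44 - \frac{92}{3} + \frac{16}{3}\right) - 17} = \frac{1}{\frac{56}{3} - 17} = \frac{1}{\frac{5}{3}} = \frac{3}{5} \approx 0.6$)
$- 57 A = \left(-57\right) \frac{3}{5} = - \frac{171}{5}$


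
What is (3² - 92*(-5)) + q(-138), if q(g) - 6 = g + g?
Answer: 199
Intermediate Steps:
q(g) = 6 + 2*g (q(g) = 6 + (g + g) = 6 + 2*g)
(3² - 92*(-5)) + q(-138) = (3² - 92*(-5)) + (6 + 2*(-138)) = (9 + 460) + (6 - 276) = 469 - 270 = 199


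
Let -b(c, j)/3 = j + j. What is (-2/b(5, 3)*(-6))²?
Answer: 4/9 ≈ 0.44444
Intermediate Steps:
b(c, j) = -6*j (b(c, j) = -3*(j + j) = -6*j)
(-2/b(5, 3)*(-6))² = (-2/((-6*3))*(-6))² = (-2/(-18)*(-6))² = (-2*(-1/18)*(-6))² = ((⅑)*(-6))² = (-⅔)² = 4/9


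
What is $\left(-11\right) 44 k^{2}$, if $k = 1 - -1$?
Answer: $-1936$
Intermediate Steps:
$k = 2$ ($k = 1 + 1 = 2$)
$\left(-11\right) 44 k^{2} = \left(-11\right) 44 \cdot 2^{2} = \left(-484\right) 4 = -1936$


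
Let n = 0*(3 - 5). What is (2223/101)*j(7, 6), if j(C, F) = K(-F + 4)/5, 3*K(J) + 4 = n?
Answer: -2964/505 ≈ -5.8693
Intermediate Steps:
n = 0 (n = 0*(-2) = 0)
K(J) = -4/3 (K(J) = -4/3 + (⅓)*0 = -4/3 + 0 = -4/3)
j(C, F) = -4/15 (j(C, F) = -4/3/5 = -4/3*⅕ = -4/15)
(2223/101)*j(7, 6) = (2223/101)*(-4/15) = -2964/505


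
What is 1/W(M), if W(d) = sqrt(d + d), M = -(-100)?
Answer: sqrt(2)/20 ≈ 0.070711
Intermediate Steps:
M = 100 (M = -50*(-2) = 100)
W(d) = sqrt(2)*sqrt(d) (W(d) = sqrt(2*d) = sqrt(2)*sqrt(d))
1/W(M) = 1/(sqrt(2)*sqrt(100)) = 1/(sqrt(2)*10) = 1/(10*sqrt(2)) = sqrt(2)/20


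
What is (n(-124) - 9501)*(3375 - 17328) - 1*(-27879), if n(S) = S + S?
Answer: 136055676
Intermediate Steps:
n(S) = 2*S
(n(-124) - 9501)*(3375 - 17328) - 1*(-27879) = (2*(-124) - 9501)*(3375 - 17328) - 1*(-27879) = (-248 - 9501)*(-13953) + 27879 = -9749*(-13953) + 27879 = 136027797 + 27879 = 136055676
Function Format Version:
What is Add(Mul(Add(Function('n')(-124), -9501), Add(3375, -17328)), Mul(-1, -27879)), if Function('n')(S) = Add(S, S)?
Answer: 136055676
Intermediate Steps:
Function('n')(S) = Mul(2, S)
Add(Mul(Add(Function('n')(-124), -9501), Add(3375, -17328)), Mul(-1, -27879)) = Add(Mul(Add(Mul(2, -124), -9501), Add(3375, -17328)), Mul(-1, -27879)) = Add(Mul(Add(-248, -9501), -13953), 27879) = Add(Mul(-9749, -13953), 27879) = Add(136027797, 27879) = 136055676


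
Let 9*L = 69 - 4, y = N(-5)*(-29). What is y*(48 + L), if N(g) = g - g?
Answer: 0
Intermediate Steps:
N(g) = 0
y = 0 (y = 0*(-29) = 0)
L = 65/9 (L = (69 - 4)/9 = (1/9)*65 = 65/9 ≈ 7.2222)
y*(48 + L) = 0*(48 + 65/9) = 0*(497/9) = 0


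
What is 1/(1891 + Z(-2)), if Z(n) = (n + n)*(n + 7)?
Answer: 1/1871 ≈ 0.00053447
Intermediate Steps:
Z(n) = 2*n*(7 + n) (Z(n) = (2*n)*(7 + n) = 2*n*(7 + n))
1/(1891 + Z(-2)) = 1/(1891 + 2*(-2)*(7 - 2)) = 1/(1891 + 2*(-2)*5) = 1/(1891 - 20) = 1/1871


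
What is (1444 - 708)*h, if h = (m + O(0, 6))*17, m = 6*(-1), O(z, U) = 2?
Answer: -50048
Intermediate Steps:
m = -6
h = -68 (h = (-6 + 2)*17 = -4*17 = -68)
(1444 - 708)*h = (1444 - 708)*(-68) = 736*(-68) = -50048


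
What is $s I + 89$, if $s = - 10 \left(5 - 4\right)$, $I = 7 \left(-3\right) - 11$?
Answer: $409$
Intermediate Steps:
$I = -32$ ($I = -21 - 11 = -32$)
$s = -10$ ($s = \left(-10\right) 1 = -10$)
$s I + 89 = \left(-10\right) \left(-32\right) + 89 = 320 + 89 = 409$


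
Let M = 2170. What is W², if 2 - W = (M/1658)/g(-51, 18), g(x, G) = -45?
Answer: 229189321/55666521 ≈ 4.1172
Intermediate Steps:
W = 15139/7461 (W = 2 - 2170/1658/(-45) = 2 - 2170*(1/1658)*(-1)/45 = 2 - 1085*(-1)/(829*45) = 2 - 1*(-217/7461) = 2 + 217/7461 = 15139/7461 ≈ 2.0291)
W² = (15139/7461)² = 229189321/55666521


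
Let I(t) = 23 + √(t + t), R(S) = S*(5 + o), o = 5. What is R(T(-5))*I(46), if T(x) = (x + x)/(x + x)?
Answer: 230 + 20*√23 ≈ 325.92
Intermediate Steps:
T(x) = 1 (T(x) = (2*x)/((2*x)) = (2*x)*(1/(2*x)) = 1)
R(S) = 10*S (R(S) = S*(5 + 5) = S*10 = 10*S)
I(t) = 23 + √2*√t (I(t) = 23 + √(2*t) = 23 + √2*√t)
R(T(-5))*I(46) = (10*1)*(23 + √2*√46) = 10*(23 + 2*√23) = 230 + 20*√23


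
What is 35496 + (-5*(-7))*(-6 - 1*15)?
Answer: 34761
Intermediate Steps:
35496 + (-5*(-7))*(-6 - 1*15) = 35496 + 35*(-6 - 15) = 35496 + 35*(-21) = 35496 - 735 = 34761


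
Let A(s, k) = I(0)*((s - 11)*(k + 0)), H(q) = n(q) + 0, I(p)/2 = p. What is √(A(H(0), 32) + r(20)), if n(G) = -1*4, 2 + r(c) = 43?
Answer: √41 ≈ 6.4031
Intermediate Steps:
I(p) = 2*p
r(c) = 41 (r(c) = -2 + 43 = 41)
n(G) = -4
H(q) = -4 (H(q) = -4 + 0 = -4)
A(s, k) = 0 (A(s, k) = (2*0)*((s - 11)*(k + 0)) = 0*((-11 + s)*k) = 0*(k*(-11 + s)) = 0)
√(A(H(0), 32) + r(20)) = √(0 + 41) = √41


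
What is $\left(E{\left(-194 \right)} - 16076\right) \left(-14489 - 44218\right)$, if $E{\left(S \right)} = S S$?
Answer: $-1265722920$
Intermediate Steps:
$E{\left(S \right)} = S^{2}$
$\left(E{\left(-194 \right)} - 16076\right) \left(-14489 - 44218\right) = \left(\left(-194\right)^{2} - 16076\right) \left(-14489 - 44218\right) = \left(37636 - 16076\right) \left(-58707\right) = 21560 \left(-58707\right) = -1265722920$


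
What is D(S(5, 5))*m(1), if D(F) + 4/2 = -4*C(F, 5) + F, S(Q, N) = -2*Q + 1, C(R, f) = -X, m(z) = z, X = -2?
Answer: -19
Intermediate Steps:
C(R, f) = 2 (C(R, f) = -1*(-2) = 2)
S(Q, N) = 1 - 2*Q
D(F) = -10 + F (D(F) = -2 + (-4*2 + F) = -2 + (-8 + F) = -10 + F)
D(S(5, 5))*m(1) = (-10 + (1 - 2*5))*1 = (-10 + (1 - 10))*1 = (-10 - 9)*1 = -19*1 = -19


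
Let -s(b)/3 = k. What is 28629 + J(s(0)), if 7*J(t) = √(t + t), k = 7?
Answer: 28629 + I*√42/7 ≈ 28629.0 + 0.92582*I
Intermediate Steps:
s(b) = -21 (s(b) = -3*7 = -21)
J(t) = √2*√t/7 (J(t) = √(t + t)/7 = √(2*t)/7 = (√2*√t)/7 = √2*√t/7)
28629 + J(s(0)) = 28629 + √2*√(-21)/7 = 28629 + √2*(I*√21)/7 = 28629 + I*√42/7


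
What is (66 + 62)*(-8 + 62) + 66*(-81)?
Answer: 1566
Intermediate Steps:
(66 + 62)*(-8 + 62) + 66*(-81) = 128*54 - 5346 = 6912 - 5346 = 1566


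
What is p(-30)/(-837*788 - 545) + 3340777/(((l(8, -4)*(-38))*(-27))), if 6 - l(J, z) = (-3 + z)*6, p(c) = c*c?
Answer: 2205205915277/32508654048 ≈ 67.834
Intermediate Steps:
p(c) = c**2
l(J, z) = 24 - 6*z (l(J, z) = 6 - (-3 + z)*6 = 6 - (-18 + 6*z) = 6 + (18 - 6*z) = 24 - 6*z)
p(-30)/(-837*788 - 545) + 3340777/(((l(8, -4)*(-38))*(-27))) = (-30)**2/(-837*788 - 545) + 3340777/((((24 - 6*(-4))*(-38))*(-27))) = 900/(-659556 - 545) + 3340777/((((24 + 24)*(-38))*(-27))) = 900/(-660101) + 3340777/(((48*(-38))*(-27))) = 900*(-1/660101) + 3340777/((-1824*(-27))) = -900/660101 + 3340777/49248 = 2205205915277/32508654048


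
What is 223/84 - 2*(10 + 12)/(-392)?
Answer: 1627/588 ≈ 2.7670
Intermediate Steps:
223/84 - 2*(10 + 12)/(-392) = 223*(1/84) - 2*22*(-1/392) = 223/84 - 44*(-1/392) = 223/84 + 11/98 = 1627/588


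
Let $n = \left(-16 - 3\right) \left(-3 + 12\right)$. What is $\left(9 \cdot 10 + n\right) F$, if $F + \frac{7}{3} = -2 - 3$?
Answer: $594$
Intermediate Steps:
$F = - \frac{22}{3}$ ($F = - \frac{7}{3} - 5 = - \frac{22}{3} \approx -7.3333$)
$n = -171$ ($n = \left(-19\right) 9 = -171$)
$\left(9 \cdot 10 + n\right) F = \left(9 \cdot 10 - 171\right) \left(- \frac{22}{3}\right) = \left(90 - 171\right) \left(- \frac{22}{3}\right) = \left(-81\right) \left(- \frac{22}{3}\right) = 594$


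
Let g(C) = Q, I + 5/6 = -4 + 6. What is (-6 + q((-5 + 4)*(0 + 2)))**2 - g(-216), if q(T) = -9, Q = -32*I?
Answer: 787/3 ≈ 262.33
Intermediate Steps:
I = 7/6 (I = -5/6 + (-4 + 6) = -5/6 + 2 = 7/6 ≈ 1.1667)
Q = -112/3 (Q = -32*7/6 = -112/3 ≈ -37.333)
g(C) = -112/3
(-6 + q((-5 + 4)*(0 + 2)))**2 - g(-216) = (-6 - 9)**2 - 1*(-112/3) = (-15)**2 + 112/3 = 225 + 112/3 = 787/3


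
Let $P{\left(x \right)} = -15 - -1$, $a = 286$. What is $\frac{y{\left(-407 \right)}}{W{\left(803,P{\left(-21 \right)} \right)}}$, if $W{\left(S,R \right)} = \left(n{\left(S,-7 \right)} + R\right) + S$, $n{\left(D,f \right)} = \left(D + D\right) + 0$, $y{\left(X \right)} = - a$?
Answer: $- \frac{286}{2395} \approx -0.11942$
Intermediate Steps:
$P{\left(x \right)} = -14$ ($P{\left(x \right)} = -15 + 1 = -14$)
$y{\left(X \right)} = -286$ ($y{\left(X \right)} = \left(-1\right) 286 = -286$)
$n{\left(D,f \right)} = 2 D$ ($n{\left(D,f \right)} = 2 D + 0 = 2 D$)
$W{\left(S,R \right)} = R + 3 S$ ($W{\left(S,R \right)} = \left(2 S + R\right) + S = \left(R + 2 S\right) + S = R + 3 S$)
$\frac{y{\left(-407 \right)}}{W{\left(803,P{\left(-21 \right)} \right)}} = - \frac{286}{-14 + 3 \cdot 803} = - \frac{286}{-14 + 2409} = - \frac{286}{2395}$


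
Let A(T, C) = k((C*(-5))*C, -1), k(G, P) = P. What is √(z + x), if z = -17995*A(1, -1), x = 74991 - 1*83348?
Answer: √9638 ≈ 98.173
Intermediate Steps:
x = -8357 (x = 74991 - 83348 = -8357)
A(T, C) = -1
z = 17995 (z = -17995*(-1) = 17995)
√(z + x) = √(17995 - 8357) = √9638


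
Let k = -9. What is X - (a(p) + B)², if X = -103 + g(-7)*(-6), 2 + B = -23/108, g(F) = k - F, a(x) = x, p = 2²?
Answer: -1098673/11664 ≈ -94.193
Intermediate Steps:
p = 4
g(F) = -9 - F
B = -239/108 (B = -2 - 23/108 = -239/108 ≈ -2.2130)
X = -91 (X = -103 + (-9 - 1*(-7))*(-6) = -103 + (-9 + 7)*(-6) = -103 - 2*(-6) = -103 + 12 = -91)
X - (a(p) + B)² = -91 - (4 - 239/108)² = -91 - (193/108)² = -91 - 1*37249/11664 = -91 - 37249/11664 = -1098673/11664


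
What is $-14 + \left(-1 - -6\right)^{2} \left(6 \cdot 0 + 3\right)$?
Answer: $61$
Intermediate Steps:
$-14 + \left(-1 - -6\right)^{2} \left(6 \cdot 0 + 3\right) = -14 + \left(-1 + 6\right)^{2} \left(0 + 3\right) = -14 + 5^{2} \cdot 3 = -14 + 25 \cdot 3 = -14 + 75 = 61$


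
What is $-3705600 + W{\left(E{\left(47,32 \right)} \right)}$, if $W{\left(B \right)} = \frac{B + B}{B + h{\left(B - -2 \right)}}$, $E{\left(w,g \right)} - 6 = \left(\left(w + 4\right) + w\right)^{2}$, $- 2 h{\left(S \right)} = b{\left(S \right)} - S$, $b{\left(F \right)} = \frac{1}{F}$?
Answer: $- \frac{1026944353439520}{277133183} \approx -3.7056 \cdot 10^{6}$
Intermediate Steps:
$h{\left(S \right)} = \frac{S}{2} - \frac{1}{2 S}$ ($h{\left(S \right)} = - \frac{\frac{1}{S} - S}{2} = \frac{S}{2} - \frac{1}{2 S}$)
$E{\left(w,g \right)} = 6 + \left(4 + 2 w\right)^{2}$ ($E{\left(w,g \right)} = 6 + \left(\left(w + 4\right) + w\right)^{2} = 6 + \left(\left(4 + w\right) + w\right)^{2} = 6 + \left(4 + 2 w\right)^{2}$)
$W{\left(B \right)} = \frac{2 B}{B + \frac{-1 + \left(2 + B\right)^{2}}{2 \left(2 + B\right)}}$ ($W{\left(B \right)} = \frac{B + B}{B + \frac{-1 + \left(B - -2\right)^{2}}{2 \left(B - -2\right)}} = \frac{2 B}{B + \frac{-1 + \left(B + 2\right)^{2}}{2 \left(B + 2\right)}} = \frac{2 B}{B + \frac{-1 + \left(2 + B\right)^{2}}{2 \left(2 + B\right)}}$)
$-3705600 + W{\left(E{\left(47,32 \right)} \right)} = -3705600 + \frac{4 \left(6 + 4 \left(2 + 47\right)^{2}\right) \left(2 + \left(6 + 4 \left(2 + 47\right)^{2}\right)\right)}{3 + 3 \left(6 + 4 \left(2 + 47\right)^{2}\right)^{2} + 8 \left(6 + 4 \left(2 + 47\right)^{2}\right)} = -3705600 + \frac{4 \left(6 + 4 \cdot 49^{2}\right) \left(2 + \left(6 + 4 \cdot 49^{2}\right)\right)}{3 + 3 \left(6 + 4 \cdot 49^{2}\right)^{2} + 8 \left(6 + 4 \cdot 49^{2}\right)} = -3705600 + \frac{4 \left(6 + 4 \cdot 2401\right) \left(2 + \left(6 + 4 \cdot 2401\right)\right)}{3 + 3 \left(6 + 4 \cdot 2401\right)^{2} + 8 \left(6 + 4 \cdot 2401\right)} = -3705600 + \frac{4 \left(6 + 9604\right) \left(2 + \left(6 + 9604\right)\right)}{3 + 3 \left(6 + 9604\right)^{2} + 8 \left(6 + 9604\right)} = -3705600 + 4 \cdot 9610 \frac{1}{3 + 3 \cdot 9610^{2} + 8 \cdot 9610} \left(2 + 9610\right) = -3705600 + 4 \cdot 9610 \frac{1}{3 + 3 \cdot 92352100 + 76880} \cdot 9612 = -3705600 + 4 \cdot 9610 \frac{1}{3 + 277056300 + 76880} \cdot 9612 = -3705600 + 4 \cdot 9610 \cdot \frac{1}{277133183} \cdot 9612 = -3705600 + \frac{369485280}{277133183} = - \frac{1026944353439520}{277133183}$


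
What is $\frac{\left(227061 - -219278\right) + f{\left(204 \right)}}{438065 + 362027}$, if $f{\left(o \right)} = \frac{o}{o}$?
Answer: $\frac{111585}{200023} \approx 0.55786$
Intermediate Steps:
$f{\left(o \right)} = 1$
$\frac{\left(227061 - -219278\right) + f{\left(204 \right)}}{438065 + 362027} = \frac{\left(227061 - -219278\right) + 1}{438065 + 362027} = \frac{\left(227061 + 219278\right) + 1}{800092} = \left(446339 + 1\right) \frac{1}{800092} = 446340 \cdot \frac{1}{800092} = \frac{111585}{200023}$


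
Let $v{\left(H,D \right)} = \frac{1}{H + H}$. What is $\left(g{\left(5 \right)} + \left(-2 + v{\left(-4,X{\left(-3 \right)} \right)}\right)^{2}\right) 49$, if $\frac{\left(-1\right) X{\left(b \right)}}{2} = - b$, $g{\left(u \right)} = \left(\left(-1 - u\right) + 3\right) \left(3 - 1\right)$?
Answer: $- \frac{4655}{64} \approx -72.734$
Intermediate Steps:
$g{\left(u \right)} = 4 - 2 u$ ($g{\left(u \right)} = \left(2 - u\right) 2 = 4 - 2 u$)
$X{\left(b \right)} = 2 b$ ($X{\left(b \right)} = - 2 \left(- b\right) = 2 b$)
$v{\left(H,D \right)} = \frac{1}{2 H}$
$\left(g{\left(5 \right)} + \left(-2 + v{\left(-4,X{\left(-3 \right)} \right)}\right)^{2}\right) 49 = \left(\left(4 - 10\right) + \left(-2 + \frac{1}{2 \left(-4\right)}\right)^{2}\right) 49 = \left(\left(4 - 10\right) + \left(-2 + \frac{1}{2} \left(- \frac{1}{4}\right)\right)^{2}\right) 49 = \left(-6 + \left(-2 - \frac{1}{8}\right)^{2}\right) 49 = \left(-6 + \left(- \frac{17}{8}\right)^{2}\right) 49 = \left(-6 + \frac{289}{64}\right) 49 = \left(- \frac{95}{64}\right) 49 = - \frac{4655}{64}$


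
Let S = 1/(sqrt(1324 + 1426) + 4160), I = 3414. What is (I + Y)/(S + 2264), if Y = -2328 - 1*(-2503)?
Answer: 140594253393840/88689167870081 + 17945*sqrt(110)/88689167870081 ≈ 1.5852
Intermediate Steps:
Y = 175 (Y = -2328 + 2503 = 175)
S = 1/(4160 + 5*sqrt(110)) (S = 1/(sqrt(2750) + 4160) = 1/(5*sqrt(110) + 4160) = 1/(4160 + 5*sqrt(110)) ≈ 0.00023739)
(I + Y)/(S + 2264) = (3414 + 175)/((416/1730285 - sqrt(110)/3460570) + 2264) = 3589/(3917365656/1730285 - sqrt(110)/3460570)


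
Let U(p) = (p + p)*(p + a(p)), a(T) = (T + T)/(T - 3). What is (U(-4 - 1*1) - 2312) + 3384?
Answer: 2219/2 ≈ 1109.5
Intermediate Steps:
a(T) = 2*T/(-3 + T) (a(T) = (2*T)/(-3 + T) = 2*T/(-3 + T))
U(p) = 2*p*(p + 2*p/(-3 + p)) (U(p) = (p + p)*(p + 2*p/(-3 + p)) = (2*p)*(p + 2*p/(-3 + p)) = 2*p*(p + 2*p/(-3 + p)))
(U(-4 - 1*1) - 2312) + 3384 = (2*(-4 - 1*1)**2*(-1 + (-4 - 1*1))/(-3 + (-4 - 1*1)) - 2312) + 3384 = (2*(-4 - 1)**2*(-1 + (-4 - 1))/(-3 + (-4 - 1)) - 2312) + 3384 = (2*(-5)**2*(-1 - 5)/(-3 - 5) - 2312) + 3384 = (2*25*(-6)/(-8) - 2312) + 3384 = (2*25*(-1/8)*(-6) - 2312) + 3384 = (75/2 - 2312) + 3384 = -4549/2 + 3384 = 2219/2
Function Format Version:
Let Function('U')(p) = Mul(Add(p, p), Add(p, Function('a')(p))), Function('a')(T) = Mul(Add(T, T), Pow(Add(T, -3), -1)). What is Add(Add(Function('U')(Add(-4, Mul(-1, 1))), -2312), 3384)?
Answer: Rational(2219, 2) ≈ 1109.5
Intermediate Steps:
Function('a')(T) = Mul(2, T, Pow(Add(-3, T), -1)) (Function('a')(T) = Mul(Mul(2, T), Pow(Add(-3, T), -1)) = Mul(2, T, Pow(Add(-3, T), -1)))
Function('U')(p) = Mul(2, p, Add(p, Mul(2, p, Pow(Add(-3, p), -1)))) (Function('U')(p) = Mul(Add(p, p), Add(p, Mul(2, p, Pow(Add(-3, p), -1)))) = Mul(Mul(2, p), Add(p, Mul(2, p, Pow(Add(-3, p), -1)))) = Mul(2, p, Add(p, Mul(2, p, Pow(Add(-3, p), -1)))))
Add(Add(Function('U')(Add(-4, Mul(-1, 1))), -2312), 3384) = Add(Add(Mul(2, Pow(Add(-4, Mul(-1, 1)), 2), Pow(Add(-3, Add(-4, Mul(-1, 1))), -1), Add(-1, Add(-4, Mul(-1, 1)))), -2312), 3384) = Add(Add(Mul(2, Pow(Add(-4, -1), 2), Pow(Add(-3, Add(-4, -1)), -1), Add(-1, Add(-4, -1))), -2312), 3384) = Add(Add(Mul(2, Pow(-5, 2), Pow(Add(-3, -5), -1), Add(-1, -5)), -2312), 3384) = Add(Add(Mul(2, 25, Pow(-8, -1), -6), -2312), 3384) = Add(Add(Mul(2, 25, Rational(-1, 8), -6), -2312), 3384) = Add(Add(Rational(75, 2), -2312), 3384) = Add(Rational(-4549, 2), 3384) = Rational(2219, 2)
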